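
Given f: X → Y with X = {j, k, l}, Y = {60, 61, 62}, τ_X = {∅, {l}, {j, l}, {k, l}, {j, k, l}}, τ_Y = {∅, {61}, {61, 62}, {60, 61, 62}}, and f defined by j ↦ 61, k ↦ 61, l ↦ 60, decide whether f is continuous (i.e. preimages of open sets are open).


f is NOT continuous.

Compute f^{-1}(U) for each U ∈ τ_Y:
  U = ∅: f^{-1}(U) = ∅ ∈ τ_X ✓.
  U = {61}: f^{-1}(U) = {j, k} ∉ τ_X ✗.
  U = {61, 62}: f^{-1}(U) = {j, k} ∉ τ_X ✗.
  U = {60, 61, 62}: f^{-1}(U) = {j, k, l} ∈ τ_X ✓.
Found U = {61} with f^{-1}(U) = {j, k} not in τ_X. Therefore f is NOT continuous.


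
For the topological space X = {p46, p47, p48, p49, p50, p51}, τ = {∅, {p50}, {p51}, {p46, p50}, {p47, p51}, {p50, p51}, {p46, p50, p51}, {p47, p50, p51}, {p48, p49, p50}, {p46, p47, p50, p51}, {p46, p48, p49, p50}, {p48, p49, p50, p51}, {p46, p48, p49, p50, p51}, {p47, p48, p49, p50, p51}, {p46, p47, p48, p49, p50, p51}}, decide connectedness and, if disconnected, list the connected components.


(X, τ) is disconnected; components = [{p47, p51}, {p46, p48, p49, p50}].

Find clopen sets (U ∈ τ with X ∖ U ∈ τ):
  U = ∅, X ∖ U = {p46, p47, p48, p49, p50, p51} — both open, so U is clopen.
  U = {p47, p51}, X ∖ U = {p46, p48, p49, p50} — both open, so U is clopen.
  U = {p46, p48, p49, p50}, X ∖ U = {p47, p51} — both open, so U is clopen.
  U = {p46, p47, p48, p49, p50, p51}, X ∖ U = ∅ — both open, so U is clopen.
Nontrivial clopen(s) exist: e.g. {p47, p51}. So (X, τ) is disconnected.
Compute connected components by grouping points that agree on all clopens:
  component: {p47, p51}
  component: {p46, p48, p49, p50}


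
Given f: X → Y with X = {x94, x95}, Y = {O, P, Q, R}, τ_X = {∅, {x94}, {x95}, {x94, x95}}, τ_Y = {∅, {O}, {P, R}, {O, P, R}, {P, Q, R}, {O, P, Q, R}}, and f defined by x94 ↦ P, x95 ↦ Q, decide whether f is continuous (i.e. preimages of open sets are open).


f IS continuous.

Compute f^{-1}(U) for each U ∈ τ_Y:
  U = ∅: f^{-1}(U) = ∅ ∈ τ_X ✓.
  U = {O}: f^{-1}(U) = ∅ ∈ τ_X ✓.
  U = {P, R}: f^{-1}(U) = {x94} ∈ τ_X ✓.
  U = {O, P, R}: f^{-1}(U) = {x94} ∈ τ_X ✓.
  U = {P, Q, R}: f^{-1}(U) = {x94, x95} ∈ τ_X ✓.
  U = {O, P, Q, R}: f^{-1}(U) = {x94, x95} ∈ τ_X ✓.
Every preimage lies in τ_X, so f IS continuous.


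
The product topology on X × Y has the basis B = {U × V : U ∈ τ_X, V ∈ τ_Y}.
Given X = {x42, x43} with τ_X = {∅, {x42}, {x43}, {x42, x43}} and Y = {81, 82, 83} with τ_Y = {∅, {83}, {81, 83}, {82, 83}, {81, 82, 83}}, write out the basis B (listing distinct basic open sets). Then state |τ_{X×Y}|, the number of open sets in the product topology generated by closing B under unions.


Basis B = {∅ × ∅, {x42} × {83}, {x43} × {83}, {x42} × {81, 83}, {x42} × {82, 83}, {x42, x43} × {83}, {x43} × {81, 83}, {x43} × {82, 83}, {x42} × {81, 82, 83}, {x43} × {81, 82, 83}, {x42, x43} × {81, 83}, {x42, x43} × {82, 83}, {x42, x43} × {81, 82, 83}}; |τ_{X×Y}| = 25.

Enumerate products U × V with U ∈ τ_X, V ∈ τ_Y (deduplicated):
  ∅ × ∅ = {} (∅)
  {x42} × {83} = {(x42,83)}
  {x43} × {83} = {(x43,83)}
  {x42} × {81, 83} = {(x42,81), (x42,83)}
  {x42} × {82, 83} = {(x42,82), (x42,83)}
  {x42, x43} × {83} = {(x42,83), (x43,83)}
  {x43} × {81, 83} = {(x43,81), (x43,83)}
  {x43} × {82, 83} = {(x43,82), (x43,83)}
  {x42} × {81, 82, 83} = {(x42,81), (x42,82), (x42,83)}
  {x43} × {81, 82, 83} = {(x43,81), (x43,82), (x43,83)}
  {x42, x43} × {81, 83} = {(x42,81), (x42,83), (x43,81), (x43,83)}
  {x42, x43} × {82, 83} = {(x42,82), (x42,83), (x43,82), (x43,83)}
  {x42, x43} × {81, 82, 83} = {(x42,81), (x42,82), (x42,83), (x43,81), (x43,82), (x43,83)}
These 13 distinct sets form the basis B.
Close under arbitrary unions to get τ_{X×Y}; counting gives |τ_{X×Y}| = 25.


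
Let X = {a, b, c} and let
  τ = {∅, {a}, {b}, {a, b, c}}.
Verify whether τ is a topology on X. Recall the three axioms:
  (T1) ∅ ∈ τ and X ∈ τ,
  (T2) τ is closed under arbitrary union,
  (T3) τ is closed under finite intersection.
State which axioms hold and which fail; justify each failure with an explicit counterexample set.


τ is NOT a topology on X.

Axiom (T1): ∅ ∈ τ? Yes; X ∈ τ? Yes.
Axiom (T2/T3): check pairwise unions and intersections of members of τ.
Counterexample for (T2): {a} ∪ {b} = {a, b} ∉ τ. Therefore τ is NOT a topology.


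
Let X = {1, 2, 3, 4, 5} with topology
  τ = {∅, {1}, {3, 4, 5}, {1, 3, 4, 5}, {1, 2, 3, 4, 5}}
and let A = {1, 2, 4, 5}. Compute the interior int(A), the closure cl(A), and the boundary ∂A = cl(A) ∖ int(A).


int(A) = {1}, cl(A) = {1, 2, 3, 4, 5}, ∂A = {2, 3, 4, 5}.

Closed sets in (X, τ) are complements of opens:
  closed(X, τ) = {∅, {2}, {1, 2}, {2, 3, 4, 5}, {1, 2, 3, 4, 5}}.
int(A) = ⋃ {U ∈ τ : U ⊆ A}. Opens contained in A: ∅, {1}.
Taking the union of these: int(A) = {1}.
cl(A) = ⋂ {C closed : A ⊆ C}. Closed sets containing A: {1, 2, 3, 4, 5}.
Intersecting these: cl(A) = {1, 2, 3, 4, 5}.
∂A = cl(A) ∖ int(A) = {1, 2, 3, 4, 5} ∖ {1} = {2, 3, 4, 5}.


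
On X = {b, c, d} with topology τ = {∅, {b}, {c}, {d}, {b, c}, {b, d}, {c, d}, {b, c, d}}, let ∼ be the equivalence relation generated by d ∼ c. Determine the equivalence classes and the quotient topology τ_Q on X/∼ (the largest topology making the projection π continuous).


X/∼ = {[b], [c=d]}; |τ_Q| = 4.

Equivalence classes: [b], [c=d].
Quotient map π: X → X/∼ sends b ↦ [b], c ↦ [c=d], d ↦ [c=d].
For each subset V ⊆ X/∼, compute π^{-1}(V) ⊆ X and check whether π^{-1}(V) ∈ τ. V is open in τ_Q iff π^{-1}(V) ∈ τ.
  V = {}: π^{-1}(V) = ∅ ∈ τ ✓.
  V = {[b]}: π^{-1}(V) = {b} ∈ τ ✓.
  V = {[c=d]}: π^{-1}(V) = {c, d} ∈ τ ✓.
  V = {[b], [c=d]}: π^{-1}(V) = {b, c, d} ∈ τ ✓.
Open sets in the quotient: τ_Q = {{}, {[b]}, {[c=d]}, {[b], [c=d]}} (4 elements).


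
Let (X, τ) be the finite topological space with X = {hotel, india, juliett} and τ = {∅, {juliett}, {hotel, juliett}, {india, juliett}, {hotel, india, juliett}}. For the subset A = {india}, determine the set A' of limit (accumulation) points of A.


A' = ∅

For each x ∈ X, list the open sets U ∈ τ with x ∈ U, then check whether U ∩ (A ∖ {x}) ≠ ∅ for every such U.
  x = hotel: open {hotel, juliett} ∋ x has {hotel, juliett} ∩ (A ∖ {hotel}) = ∅, so x is NOT a limit point.
  x = india: open {india, juliett} ∋ x has {india, juliett} ∩ (A ∖ {india}) = ∅, so x is NOT a limit point.
  x = juliett: open {juliett} ∋ x has {juliett} ∩ (A ∖ {juliett}) = ∅, so x is NOT a limit point.
Collecting: A' = ∅.


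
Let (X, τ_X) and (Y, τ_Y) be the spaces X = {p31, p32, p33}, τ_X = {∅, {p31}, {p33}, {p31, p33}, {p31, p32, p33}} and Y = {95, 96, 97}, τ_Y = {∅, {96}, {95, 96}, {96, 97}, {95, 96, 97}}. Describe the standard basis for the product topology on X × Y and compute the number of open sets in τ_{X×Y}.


Basis B = {∅ × ∅, {p31} × {96}, {p33} × {96}, {p31} × {95, 96}, {p31} × {96, 97}, {p31, p33} × {96}, {p33} × {95, 96}, {p33} × {96, 97}, {p31} × {95, 96, 97}, {p31, p32, p33} × {96}, {p33} × {95, 96, 97}, {p31, p33} × {95, 96}, {p31, p33} × {96, 97}, {p31, p33} × {95, 96, 97}, {p31, p32, p33} × {95, 96}, {p31, p32, p33} × {96, 97}, {p31, p32, p33} × {95, 96, 97}}; |τ_{X×Y}| = 50.

Enumerate products U × V with U ∈ τ_X, V ∈ τ_Y (deduplicated):
  ∅ × ∅ = {} (∅)
  {p31} × {96} = {(p31,96)}
  {p33} × {96} = {(p33,96)}
  {p31} × {95, 96} = {(p31,95), (p31,96)}
  {p31} × {96, 97} = {(p31,96), (p31,97)}
  {p31, p33} × {96} = {(p31,96), (p33,96)}
  {p33} × {95, 96} = {(p33,95), (p33,96)}
  {p33} × {96, 97} = {(p33,96), (p33,97)}
  {p31} × {95, 96, 97} = {(p31,95), (p31,96), (p31,97)}
  {p31, p32, p33} × {96} = {(p31,96), (p32,96), (p33,96)}
  {p33} × {95, 96, 97} = {(p33,95), (p33,96), (p33,97)}
  {p31, p33} × {95, 96} = {(p31,95), (p31,96), (p33,95), (p33,96)}
  {p31, p33} × {96, 97} = {(p31,96), (p31,97), (p33,96), (p33,97)}
  {p31, p33} × {95, 96, 97} = {(p31,95), (p31,96), (p31,97), (p33,95), (p33,96), (p33,97)}
  {p31, p32, p33} × {95, 96} = {(p31,95), (p31,96), (p32,95), (p32,96), (p33,95), (p33,96)}
  {p31, p32, p33} × {96, 97} = {(p31,96), (p31,97), (p32,96), (p32,97), (p33,96), (p33,97)}
  {p31, p32, p33} × {95, 96, 97} = {(p31,95), (p31,96), (p31,97), (p32,95), (p32,96), (p32,97), (p33,95), (p33,96), (p33,97)}
These 17 distinct sets form the basis B.
Close under arbitrary unions to get τ_{X×Y}; counting gives |τ_{X×Y}| = 50.


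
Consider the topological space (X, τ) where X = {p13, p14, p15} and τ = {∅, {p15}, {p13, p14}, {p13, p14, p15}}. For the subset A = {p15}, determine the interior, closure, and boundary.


int(A) = {p15}, cl(A) = {p15}, ∂A = ∅.

Closed sets in (X, τ) are complements of opens:
  closed(X, τ) = {∅, {p15}, {p13, p14}, {p13, p14, p15}}.
int(A) = ⋃ {U ∈ τ : U ⊆ A}. Opens contained in A: ∅, {p15}.
Taking the union of these: int(A) = {p15}.
cl(A) = ⋂ {C closed : A ⊆ C}. Closed sets containing A: {p15}, {p13, p14, p15}.
Intersecting these: cl(A) = {p15}.
∂A = cl(A) ∖ int(A) = {p15} ∖ {p15} = ∅.


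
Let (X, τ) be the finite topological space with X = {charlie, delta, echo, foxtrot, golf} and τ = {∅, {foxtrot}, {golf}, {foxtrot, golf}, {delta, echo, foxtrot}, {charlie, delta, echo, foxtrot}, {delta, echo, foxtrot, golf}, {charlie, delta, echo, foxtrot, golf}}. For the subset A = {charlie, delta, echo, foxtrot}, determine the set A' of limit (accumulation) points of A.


A' = {charlie, delta, echo}

For each x ∈ X, list the open sets U ∈ τ with x ∈ U, then check whether U ∩ (A ∖ {x}) ≠ ∅ for every such U.
  x = charlie: opens ∋ x are {charlie, delta, echo, foxtrot}, {charlie, delta, echo, foxtrot, golf}; each meets A ∖ {charlie}, so x IS a limit point.
  x = delta: opens ∋ x are {delta, echo, foxtrot}, {charlie, delta, echo, foxtrot}, {delta, echo, foxtrot, golf}, {charlie, delta, echo, foxtrot, golf}; each meets A ∖ {delta}, so x IS a limit point.
  x = echo: opens ∋ x are {delta, echo, foxtrot}, {charlie, delta, echo, foxtrot}, {delta, echo, foxtrot, golf}, {charlie, delta, echo, foxtrot, golf}; each meets A ∖ {echo}, so x IS a limit point.
  x = foxtrot: open {foxtrot} ∋ x has {foxtrot} ∩ (A ∖ {foxtrot}) = ∅, so x is NOT a limit point.
  x = golf: open {golf} ∋ x has {golf} ∩ (A ∖ {golf}) = ∅, so x is NOT a limit point.
Collecting: A' = {charlie, delta, echo}.


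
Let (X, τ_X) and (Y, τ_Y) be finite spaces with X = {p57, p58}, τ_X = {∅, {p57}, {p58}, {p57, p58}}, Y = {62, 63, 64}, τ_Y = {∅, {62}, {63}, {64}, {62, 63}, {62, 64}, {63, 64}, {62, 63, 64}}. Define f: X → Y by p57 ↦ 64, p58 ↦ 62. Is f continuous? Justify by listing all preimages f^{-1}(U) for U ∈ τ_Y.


f IS continuous.

Compute f^{-1}(U) for each U ∈ τ_Y:
  U = ∅: f^{-1}(U) = ∅ ∈ τ_X ✓.
  U = {62}: f^{-1}(U) = {p58} ∈ τ_X ✓.
  U = {63}: f^{-1}(U) = ∅ ∈ τ_X ✓.
  U = {64}: f^{-1}(U) = {p57} ∈ τ_X ✓.
  U = {62, 63}: f^{-1}(U) = {p58} ∈ τ_X ✓.
  U = {62, 64}: f^{-1}(U) = {p57, p58} ∈ τ_X ✓.
  U = {63, 64}: f^{-1}(U) = {p57} ∈ τ_X ✓.
  U = {62, 63, 64}: f^{-1}(U) = {p57, p58} ∈ τ_X ✓.
Every preimage lies in τ_X, so f IS continuous.


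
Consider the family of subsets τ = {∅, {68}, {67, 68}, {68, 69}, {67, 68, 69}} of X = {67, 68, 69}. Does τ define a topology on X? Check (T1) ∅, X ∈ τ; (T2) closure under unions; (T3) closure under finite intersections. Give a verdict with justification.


τ IS a topology on X.

Axiom (T1): ∅ ∈ τ? Yes; X ∈ τ? Yes.
Axiom (T2/T3): check pairwise unions and intersections of members of τ.
All pairwise intersections and unions checked — each lies in τ. Therefore τ satisfies (T1), (T2), (T3): it IS a topology on X.


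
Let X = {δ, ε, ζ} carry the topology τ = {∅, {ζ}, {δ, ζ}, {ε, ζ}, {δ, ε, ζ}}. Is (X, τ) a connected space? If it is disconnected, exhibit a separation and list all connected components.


(X, τ) is connected.

Find clopen sets (U ∈ τ with X ∖ U ∈ τ):
  U = ∅, X ∖ U = {δ, ε, ζ} — both open, so U is clopen.
  U = {δ, ε, ζ}, X ∖ U = ∅ — both open, so U is clopen.
Only trivial clopens (∅ and X) exist, so (X, τ) is connected.
Compute connected components by grouping points that agree on all clopens:
  component: {δ, ε, ζ}


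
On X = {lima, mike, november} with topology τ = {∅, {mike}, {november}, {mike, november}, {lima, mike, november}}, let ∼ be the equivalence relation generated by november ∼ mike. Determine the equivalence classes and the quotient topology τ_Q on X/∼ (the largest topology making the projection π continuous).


X/∼ = {[lima], [mike=november]}; |τ_Q| = 3.

Equivalence classes: [lima], [mike=november].
Quotient map π: X → X/∼ sends lima ↦ [lima], mike ↦ [mike=november], november ↦ [mike=november].
For each subset V ⊆ X/∼, compute π^{-1}(V) ⊆ X and check whether π^{-1}(V) ∈ τ. V is open in τ_Q iff π^{-1}(V) ∈ τ.
  V = {}: π^{-1}(V) = ∅ ∈ τ ✓.
  V = {[lima]}: π^{-1}(V) = {lima} ∉ τ ✗.
  V = {[mike=november]}: π^{-1}(V) = {mike, november} ∈ τ ✓.
  V = {[lima], [mike=november]}: π^{-1}(V) = {lima, mike, november} ∈ τ ✓.
Open sets in the quotient: τ_Q = {{}, {[mike=november]}, {[lima], [mike=november]}} (3 elements).


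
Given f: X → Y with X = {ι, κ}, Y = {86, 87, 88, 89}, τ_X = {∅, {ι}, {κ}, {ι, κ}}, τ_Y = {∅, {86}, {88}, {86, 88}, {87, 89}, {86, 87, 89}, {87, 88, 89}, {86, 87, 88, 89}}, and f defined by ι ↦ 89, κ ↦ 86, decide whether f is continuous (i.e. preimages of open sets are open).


f IS continuous.

Compute f^{-1}(U) for each U ∈ τ_Y:
  U = ∅: f^{-1}(U) = ∅ ∈ τ_X ✓.
  U = {86}: f^{-1}(U) = {κ} ∈ τ_X ✓.
  U = {88}: f^{-1}(U) = ∅ ∈ τ_X ✓.
  U = {86, 88}: f^{-1}(U) = {κ} ∈ τ_X ✓.
  U = {87, 89}: f^{-1}(U) = {ι} ∈ τ_X ✓.
  U = {86, 87, 89}: f^{-1}(U) = {ι, κ} ∈ τ_X ✓.
  U = {87, 88, 89}: f^{-1}(U) = {ι} ∈ τ_X ✓.
  U = {86, 87, 88, 89}: f^{-1}(U) = {ι, κ} ∈ τ_X ✓.
Every preimage lies in τ_X, so f IS continuous.


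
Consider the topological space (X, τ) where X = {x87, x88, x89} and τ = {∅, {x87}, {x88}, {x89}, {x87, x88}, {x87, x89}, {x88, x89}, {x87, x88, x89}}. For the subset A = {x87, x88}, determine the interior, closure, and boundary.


int(A) = {x87, x88}, cl(A) = {x87, x88}, ∂A = ∅.

Closed sets in (X, τ) are complements of opens:
  closed(X, τ) = {∅, {x87}, {x88}, {x89}, {x87, x88}, {x87, x89}, {x88, x89}, {x87, x88, x89}}.
int(A) = ⋃ {U ∈ τ : U ⊆ A}. Opens contained in A: ∅, {x87}, {x88}, {x87, x88}.
Taking the union of these: int(A) = {x87, x88}.
cl(A) = ⋂ {C closed : A ⊆ C}. Closed sets containing A: {x87, x88}, {x87, x88, x89}.
Intersecting these: cl(A) = {x87, x88}.
∂A = cl(A) ∖ int(A) = {x87, x88} ∖ {x87, x88} = ∅.


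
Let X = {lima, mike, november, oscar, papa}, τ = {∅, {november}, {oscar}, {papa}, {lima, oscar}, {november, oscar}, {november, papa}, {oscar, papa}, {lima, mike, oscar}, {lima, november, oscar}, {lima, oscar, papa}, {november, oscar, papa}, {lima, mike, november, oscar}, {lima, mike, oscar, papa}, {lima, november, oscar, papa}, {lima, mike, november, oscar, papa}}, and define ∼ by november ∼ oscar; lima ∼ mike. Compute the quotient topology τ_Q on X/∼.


X/∼ = {[lima=mike], [november=oscar], [papa]}; |τ_Q| = 6.

Equivalence classes: [lima=mike], [november=oscar], [papa].
Quotient map π: X → X/∼ sends lima ↦ [lima=mike], mike ↦ [lima=mike], november ↦ [november=oscar], oscar ↦ [november=oscar], papa ↦ [papa].
For each subset V ⊆ X/∼, compute π^{-1}(V) ⊆ X and check whether π^{-1}(V) ∈ τ. V is open in τ_Q iff π^{-1}(V) ∈ τ.
  V = {}: π^{-1}(V) = ∅ ∈ τ ✓.
  V = {[lima=mike]}: π^{-1}(V) = {lima, mike} ∉ τ ✗.
  V = {[november=oscar]}: π^{-1}(V) = {november, oscar} ∈ τ ✓.
  V = {[lima=mike], [november=oscar]}: π^{-1}(V) = {lima, mike, november, oscar} ∈ τ ✓.
  V = {[papa]}: π^{-1}(V) = {papa} ∈ τ ✓.
  V = {[lima=mike], [papa]}: π^{-1}(V) = {lima, mike, papa} ∉ τ ✗.
  V = {[november=oscar], [papa]}: π^{-1}(V) = {november, oscar, papa} ∈ τ ✓.
  V = {[lima=mike], [november=oscar], [papa]}: π^{-1}(V) = {lima, mike, november, oscar, papa} ∈ τ ✓.
Open sets in the quotient: τ_Q = {{}, {[november=oscar]}, {[lima=mike], [november=oscar]}, {[papa]}, {[november=oscar], [papa]}, {[lima=mike], [november=oscar], [papa]}} (6 elements).


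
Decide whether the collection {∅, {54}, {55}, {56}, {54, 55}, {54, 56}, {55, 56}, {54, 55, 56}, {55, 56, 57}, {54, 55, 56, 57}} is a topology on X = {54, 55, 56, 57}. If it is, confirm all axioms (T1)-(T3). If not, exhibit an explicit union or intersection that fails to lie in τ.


τ IS a topology on X.

Axiom (T1): ∅ ∈ τ? Yes; X ∈ τ? Yes.
Axiom (T2/T3): check pairwise unions and intersections of members of τ.
All pairwise intersections and unions checked — each lies in τ. Therefore τ satisfies (T1), (T2), (T3): it IS a topology on X.


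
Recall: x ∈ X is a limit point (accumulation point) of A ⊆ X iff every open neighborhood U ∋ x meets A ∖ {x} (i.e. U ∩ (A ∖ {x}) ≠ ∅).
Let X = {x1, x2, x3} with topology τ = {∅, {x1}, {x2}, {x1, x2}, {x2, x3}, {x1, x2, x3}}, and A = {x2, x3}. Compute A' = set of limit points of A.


A' = {x3}

For each x ∈ X, list the open sets U ∈ τ with x ∈ U, then check whether U ∩ (A ∖ {x}) ≠ ∅ for every such U.
  x = x1: open {x1} ∋ x has {x1} ∩ (A ∖ {x1}) = ∅, so x is NOT a limit point.
  x = x2: open {x2} ∋ x has {x2} ∩ (A ∖ {x2}) = ∅, so x is NOT a limit point.
  x = x3: opens ∋ x are {x2, x3}, {x1, x2, x3}; each meets A ∖ {x3}, so x IS a limit point.
Collecting: A' = {x3}.


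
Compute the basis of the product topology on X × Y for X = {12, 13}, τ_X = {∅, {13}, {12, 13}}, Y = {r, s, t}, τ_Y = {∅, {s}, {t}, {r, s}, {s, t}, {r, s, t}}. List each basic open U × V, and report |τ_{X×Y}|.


Basis B = {∅ × ∅, {13} × {s}, {13} × {t}, {12, 13} × {s}, {12, 13} × {t}, {13} × {r, s}, {13} × {s, t}, {13} × {r, s, t}, {12, 13} × {r, s}, {12, 13} × {s, t}, {12, 13} × {r, s, t}}; |τ_{X×Y}| = 18.

Enumerate products U × V with U ∈ τ_X, V ∈ τ_Y (deduplicated):
  ∅ × ∅ = {} (∅)
  {13} × {s} = {(13,s)}
  {13} × {t} = {(13,t)}
  {12, 13} × {s} = {(12,s), (13,s)}
  {12, 13} × {t} = {(12,t), (13,t)}
  {13} × {r, s} = {(13,r), (13,s)}
  {13} × {s, t} = {(13,s), (13,t)}
  {13} × {r, s, t} = {(13,r), (13,s), (13,t)}
  {12, 13} × {r, s} = {(12,r), (12,s), (13,r), (13,s)}
  {12, 13} × {s, t} = {(12,s), (12,t), (13,s), (13,t)}
  {12, 13} × {r, s, t} = {(12,r), (12,s), (12,t), (13,r), (13,s), (13,t)}
These 11 distinct sets form the basis B.
Close under arbitrary unions to get τ_{X×Y}; counting gives |τ_{X×Y}| = 18.


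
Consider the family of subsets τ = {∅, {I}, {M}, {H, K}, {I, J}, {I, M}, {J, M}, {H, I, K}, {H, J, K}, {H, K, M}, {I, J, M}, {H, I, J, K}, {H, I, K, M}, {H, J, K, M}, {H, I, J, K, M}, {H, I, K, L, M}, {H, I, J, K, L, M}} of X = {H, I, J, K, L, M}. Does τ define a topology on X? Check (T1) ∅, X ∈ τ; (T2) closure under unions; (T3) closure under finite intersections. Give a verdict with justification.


τ is NOT a topology on X.

Axiom (T1): ∅ ∈ τ? Yes; X ∈ τ? Yes.
Axiom (T2/T3): check pairwise unions and intersections of members of τ.
Counterexample for (T3): {I, J} ∩ {J, M} = {J} ∉ τ. Therefore τ is NOT a topology.


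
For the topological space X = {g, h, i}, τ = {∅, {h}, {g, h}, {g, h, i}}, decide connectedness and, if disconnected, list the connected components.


(X, τ) is connected.

Find clopen sets (U ∈ τ with X ∖ U ∈ τ):
  U = ∅, X ∖ U = {g, h, i} — both open, so U is clopen.
  U = {g, h, i}, X ∖ U = ∅ — both open, so U is clopen.
Only trivial clopens (∅ and X) exist, so (X, τ) is connected.
Compute connected components by grouping points that agree on all clopens:
  component: {g, h, i}


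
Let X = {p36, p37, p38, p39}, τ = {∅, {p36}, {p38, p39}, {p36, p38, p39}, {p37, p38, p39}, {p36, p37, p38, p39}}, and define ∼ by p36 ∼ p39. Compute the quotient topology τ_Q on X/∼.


X/∼ = {[p36=p39], [p37], [p38]}; |τ_Q| = 3.

Equivalence classes: [p36=p39], [p37], [p38].
Quotient map π: X → X/∼ sends p36 ↦ [p36=p39], p37 ↦ [p37], p38 ↦ [p38], p39 ↦ [p36=p39].
For each subset V ⊆ X/∼, compute π^{-1}(V) ⊆ X and check whether π^{-1}(V) ∈ τ. V is open in τ_Q iff π^{-1}(V) ∈ τ.
  V = {}: π^{-1}(V) = ∅ ∈ τ ✓.
  V = {[p36=p39]}: π^{-1}(V) = {p36, p39} ∉ τ ✗.
  V = {[p37]}: π^{-1}(V) = {p37} ∉ τ ✗.
  V = {[p36=p39], [p37]}: π^{-1}(V) = {p36, p37, p39} ∉ τ ✗.
  V = {[p38]}: π^{-1}(V) = {p38} ∉ τ ✗.
  V = {[p36=p39], [p38]}: π^{-1}(V) = {p36, p38, p39} ∈ τ ✓.
  V = {[p37], [p38]}: π^{-1}(V) = {p37, p38} ∉ τ ✗.
  V = {[p36=p39], [p37], [p38]}: π^{-1}(V) = {p36, p37, p38, p39} ∈ τ ✓.
Open sets in the quotient: τ_Q = {{}, {[p36=p39], [p38]}, {[p36=p39], [p37], [p38]}} (3 elements).


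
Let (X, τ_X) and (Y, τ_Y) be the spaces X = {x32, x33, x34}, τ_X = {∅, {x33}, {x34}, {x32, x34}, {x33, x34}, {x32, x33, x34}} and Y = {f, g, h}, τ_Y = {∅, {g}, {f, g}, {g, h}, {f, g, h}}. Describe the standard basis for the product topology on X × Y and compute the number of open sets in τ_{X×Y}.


Basis B = {∅ × ∅, {x33} × {g}, {x34} × {g}, {x32, x34} × {g}, {x33} × {f, g}, {x33} × {g, h}, {x33, x34} × {g}, {x34} × {f, g}, {x34} × {g, h}, {x32, x33, x34} × {g}, {x33} × {f, g, h}, {x34} × {f, g, h}, {x32, x34} × {f, g}, {x32, x34} × {g, h}, {x33, x34} × {f, g}, {x33, x34} × {g, h}, {x32, x34} × {f, g, h}, {x32, x33, x34} × {f, g}, {x32, x33, x34} × {g, h}, {x33, x34} × {f, g, h}, {x32, x33, x34} × {f, g, h}}; |τ_{X×Y}| = 70.

Enumerate products U × V with U ∈ τ_X, V ∈ τ_Y (deduplicated):
  ∅ × ∅ = {} (∅)
  {x33} × {g} = {(x33,g)}
  {x34} × {g} = {(x34,g)}
  {x32, x34} × {g} = {(x32,g), (x34,g)}
  {x33} × {f, g} = {(x33,f), (x33,g)}
  {x33} × {g, h} = {(x33,g), (x33,h)}
  {x33, x34} × {g} = {(x33,g), (x34,g)}
  {x34} × {f, g} = {(x34,f), (x34,g)}
  {x34} × {g, h} = {(x34,g), (x34,h)}
  {x32, x33, x34} × {g} = {(x32,g), (x33,g), (x34,g)}
  {x33} × {f, g, h} = {(x33,f), (x33,g), (x33,h)}
  {x34} × {f, g, h} = {(x34,f), (x34,g), (x34,h)}
  {x32, x34} × {f, g} = {(x32,f), (x32,g), (x34,f), (x34,g)}
  {x32, x34} × {g, h} = {(x32,g), (x32,h), (x34,g), (x34,h)}
  {x33, x34} × {f, g} = {(x33,f), (x33,g), (x34,f), (x34,g)}
  {x33, x34} × {g, h} = {(x33,g), (x33,h), (x34,g), (x34,h)}
  {x32, x34} × {f, g, h} = {(x32,f), (x32,g), (x32,h), (x34,f), (x34,g), (x34,h)}
  {x32, x33, x34} × {f, g} = {(x32,f), (x32,g), (x33,f), (x33,g), (x34,f), (x34,g)}
  {x32, x33, x34} × {g, h} = {(x32,g), (x32,h), (x33,g), (x33,h), (x34,g), (x34,h)}
  {x33, x34} × {f, g, h} = {(x33,f), (x33,g), (x33,h), (x34,f), (x34,g), (x34,h)}
  {x32, x33, x34} × {f, g, h} = {(x32,f), (x32,g), (x32,h), (x33,f), (x33,g), (x33,h), (x34,f), (x34,g), (x34,h)}
These 21 distinct sets form the basis B.
Close under arbitrary unions to get τ_{X×Y}; counting gives |τ_{X×Y}| = 70.


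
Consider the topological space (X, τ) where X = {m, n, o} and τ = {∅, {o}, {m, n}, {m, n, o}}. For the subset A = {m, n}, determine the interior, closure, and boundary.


int(A) = {m, n}, cl(A) = {m, n}, ∂A = ∅.

Closed sets in (X, τ) are complements of opens:
  closed(X, τ) = {∅, {o}, {m, n}, {m, n, o}}.
int(A) = ⋃ {U ∈ τ : U ⊆ A}. Opens contained in A: ∅, {m, n}.
Taking the union of these: int(A) = {m, n}.
cl(A) = ⋂ {C closed : A ⊆ C}. Closed sets containing A: {m, n}, {m, n, o}.
Intersecting these: cl(A) = {m, n}.
∂A = cl(A) ∖ int(A) = {m, n} ∖ {m, n} = ∅.


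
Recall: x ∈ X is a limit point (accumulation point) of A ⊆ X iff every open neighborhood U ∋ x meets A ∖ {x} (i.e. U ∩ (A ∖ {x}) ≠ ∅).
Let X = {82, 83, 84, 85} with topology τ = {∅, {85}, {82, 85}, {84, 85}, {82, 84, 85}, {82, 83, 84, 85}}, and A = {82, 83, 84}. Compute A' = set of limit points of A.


A' = {83}

For each x ∈ X, list the open sets U ∈ τ with x ∈ U, then check whether U ∩ (A ∖ {x}) ≠ ∅ for every such U.
  x = 82: open {82, 85} ∋ x has {82, 85} ∩ (A ∖ {82}) = ∅, so x is NOT a limit point.
  x = 83: opens ∋ x are {82, 83, 84, 85}; each meets A ∖ {83}, so x IS a limit point.
  x = 84: open {84, 85} ∋ x has {84, 85} ∩ (A ∖ {84}) = ∅, so x is NOT a limit point.
  x = 85: open {85} ∋ x has {85} ∩ (A ∖ {85}) = ∅, so x is NOT a limit point.
Collecting: A' = {83}.


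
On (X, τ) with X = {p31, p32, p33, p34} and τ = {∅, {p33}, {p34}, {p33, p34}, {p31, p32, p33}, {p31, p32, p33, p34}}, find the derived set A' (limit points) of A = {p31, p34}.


A' = {p32}

For each x ∈ X, list the open sets U ∈ τ with x ∈ U, then check whether U ∩ (A ∖ {x}) ≠ ∅ for every such U.
  x = p31: open {p31, p32, p33} ∋ x has {p31, p32, p33} ∩ (A ∖ {p31}) = ∅, so x is NOT a limit point.
  x = p32: opens ∋ x are {p31, p32, p33}, {p31, p32, p33, p34}; each meets A ∖ {p32}, so x IS a limit point.
  x = p33: open {p33} ∋ x has {p33} ∩ (A ∖ {p33}) = ∅, so x is NOT a limit point.
  x = p34: open {p34} ∋ x has {p34} ∩ (A ∖ {p34}) = ∅, so x is NOT a limit point.
Collecting: A' = {p32}.


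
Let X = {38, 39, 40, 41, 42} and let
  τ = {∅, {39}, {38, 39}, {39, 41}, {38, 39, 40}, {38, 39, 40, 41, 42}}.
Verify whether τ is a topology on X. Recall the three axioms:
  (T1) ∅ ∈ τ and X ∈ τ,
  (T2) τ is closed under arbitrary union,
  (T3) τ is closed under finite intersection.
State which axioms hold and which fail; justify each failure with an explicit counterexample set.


τ is NOT a topology on X.

Axiom (T1): ∅ ∈ τ? Yes; X ∈ τ? Yes.
Axiom (T2/T3): check pairwise unions and intersections of members of τ.
Counterexample for (T2): {38, 39} ∪ {39, 41} = {38, 39, 41} ∉ τ. Therefore τ is NOT a topology.


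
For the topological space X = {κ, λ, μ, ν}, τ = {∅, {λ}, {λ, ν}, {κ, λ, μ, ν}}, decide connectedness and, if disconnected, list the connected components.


(X, τ) is connected.

Find clopen sets (U ∈ τ with X ∖ U ∈ τ):
  U = ∅, X ∖ U = {κ, λ, μ, ν} — both open, so U is clopen.
  U = {κ, λ, μ, ν}, X ∖ U = ∅ — both open, so U is clopen.
Only trivial clopens (∅ and X) exist, so (X, τ) is connected.
Compute connected components by grouping points that agree on all clopens:
  component: {κ, λ, μ, ν}


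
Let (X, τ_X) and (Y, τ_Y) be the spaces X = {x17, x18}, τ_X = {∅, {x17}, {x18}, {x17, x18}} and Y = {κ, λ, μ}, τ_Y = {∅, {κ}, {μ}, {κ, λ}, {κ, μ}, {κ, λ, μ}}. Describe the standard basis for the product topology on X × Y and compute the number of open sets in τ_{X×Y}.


Basis B = {∅ × ∅, {x17} × {κ}, {x17} × {μ}, {x18} × {κ}, {x18} × {μ}, {x17} × {κ, λ}, {x17} × {κ, μ}, {x17, x18} × {κ}, {x17, x18} × {μ}, {x18} × {κ, λ}, {x18} × {κ, μ}, {x17} × {κ, λ, μ}, {x18} × {κ, λ, μ}, {x17, x18} × {κ, λ}, {x17, x18} × {κ, μ}, {x17, x18} × {κ, λ, μ}}; |τ_{X×Y}| = 36.

Enumerate products U × V with U ∈ τ_X, V ∈ τ_Y (deduplicated):
  ∅ × ∅ = {} (∅)
  {x17} × {κ} = {(x17,κ)}
  {x17} × {μ} = {(x17,μ)}
  {x18} × {κ} = {(x18,κ)}
  {x18} × {μ} = {(x18,μ)}
  {x17} × {κ, λ} = {(x17,κ), (x17,λ)}
  {x17} × {κ, μ} = {(x17,κ), (x17,μ)}
  {x17, x18} × {κ} = {(x17,κ), (x18,κ)}
  {x17, x18} × {μ} = {(x17,μ), (x18,μ)}
  {x18} × {κ, λ} = {(x18,κ), (x18,λ)}
  {x18} × {κ, μ} = {(x18,κ), (x18,μ)}
  {x17} × {κ, λ, μ} = {(x17,κ), (x17,λ), (x17,μ)}
  {x18} × {κ, λ, μ} = {(x18,κ), (x18,λ), (x18,μ)}
  {x17, x18} × {κ, λ} = {(x17,κ), (x17,λ), (x18,κ), (x18,λ)}
  {x17, x18} × {κ, μ} = {(x17,κ), (x17,μ), (x18,κ), (x18,μ)}
  {x17, x18} × {κ, λ, μ} = {(x17,κ), (x17,λ), (x17,μ), (x18,κ), (x18,λ), (x18,μ)}
These 16 distinct sets form the basis B.
Close under arbitrary unions to get τ_{X×Y}; counting gives |τ_{X×Y}| = 36.


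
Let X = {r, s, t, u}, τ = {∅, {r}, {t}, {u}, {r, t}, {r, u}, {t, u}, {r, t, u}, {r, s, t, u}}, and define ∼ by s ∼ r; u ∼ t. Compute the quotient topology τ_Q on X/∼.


X/∼ = {[r=s], [t=u]}; |τ_Q| = 3.

Equivalence classes: [r=s], [t=u].
Quotient map π: X → X/∼ sends r ↦ [r=s], s ↦ [r=s], t ↦ [t=u], u ↦ [t=u].
For each subset V ⊆ X/∼, compute π^{-1}(V) ⊆ X and check whether π^{-1}(V) ∈ τ. V is open in τ_Q iff π^{-1}(V) ∈ τ.
  V = {}: π^{-1}(V) = ∅ ∈ τ ✓.
  V = {[r=s]}: π^{-1}(V) = {r, s} ∉ τ ✗.
  V = {[t=u]}: π^{-1}(V) = {t, u} ∈ τ ✓.
  V = {[r=s], [t=u]}: π^{-1}(V) = {r, s, t, u} ∈ τ ✓.
Open sets in the quotient: τ_Q = {{}, {[t=u]}, {[r=s], [t=u]}} (3 elements).


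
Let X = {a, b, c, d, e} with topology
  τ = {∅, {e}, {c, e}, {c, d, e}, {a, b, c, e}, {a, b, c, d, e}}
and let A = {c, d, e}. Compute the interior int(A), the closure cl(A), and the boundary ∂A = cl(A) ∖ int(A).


int(A) = {c, d, e}, cl(A) = {a, b, c, d, e}, ∂A = {a, b}.

Closed sets in (X, τ) are complements of opens:
  closed(X, τ) = {∅, {d}, {a, b}, {a, b, d}, {a, b, c, d}, {a, b, c, d, e}}.
int(A) = ⋃ {U ∈ τ : U ⊆ A}. Opens contained in A: ∅, {e}, {c, e}, {c, d, e}.
Taking the union of these: int(A) = {c, d, e}.
cl(A) = ⋂ {C closed : A ⊆ C}. Closed sets containing A: {a, b, c, d, e}.
Intersecting these: cl(A) = {a, b, c, d, e}.
∂A = cl(A) ∖ int(A) = {a, b, c, d, e} ∖ {c, d, e} = {a, b}.


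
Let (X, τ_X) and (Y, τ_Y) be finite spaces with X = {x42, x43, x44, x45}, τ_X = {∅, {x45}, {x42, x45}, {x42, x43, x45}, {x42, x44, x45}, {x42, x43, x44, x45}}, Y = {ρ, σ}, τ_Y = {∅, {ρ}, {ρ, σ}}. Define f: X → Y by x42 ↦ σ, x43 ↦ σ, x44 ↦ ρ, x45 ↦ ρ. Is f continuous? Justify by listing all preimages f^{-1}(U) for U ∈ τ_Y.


f is NOT continuous.

Compute f^{-1}(U) for each U ∈ τ_Y:
  U = ∅: f^{-1}(U) = ∅ ∈ τ_X ✓.
  U = {ρ}: f^{-1}(U) = {x44, x45} ∉ τ_X ✗.
  U = {ρ, σ}: f^{-1}(U) = {x42, x43, x44, x45} ∈ τ_X ✓.
Found U = {ρ} with f^{-1}(U) = {x44, x45} not in τ_X. Therefore f is NOT continuous.


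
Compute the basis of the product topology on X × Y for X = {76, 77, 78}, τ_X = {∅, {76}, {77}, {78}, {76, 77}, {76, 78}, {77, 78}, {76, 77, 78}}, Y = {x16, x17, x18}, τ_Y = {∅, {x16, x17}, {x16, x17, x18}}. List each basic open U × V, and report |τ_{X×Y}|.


Basis B = {∅ × ∅, {76} × {x16, x17}, {77} × {x16, x17}, {78} × {x16, x17}, {76} × {x16, x17, x18}, {77} × {x16, x17, x18}, {78} × {x16, x17, x18}, {76, 77} × {x16, x17}, {76, 78} × {x16, x17}, {77, 78} × {x16, x17}, {76, 77} × {x16, x17, x18}, {76, 78} × {x16, x17, x18}, {76, 77, 78} × {x16, x17}, {77, 78} × {x16, x17, x18}, {76, 77, 78} × {x16, x17, x18}}; |τ_{X×Y}| = 27.

Enumerate products U × V with U ∈ τ_X, V ∈ τ_Y (deduplicated):
  ∅ × ∅ = {} (∅)
  {76} × {x16, x17} = {(76,x16), (76,x17)}
  {77} × {x16, x17} = {(77,x16), (77,x17)}
  {78} × {x16, x17} = {(78,x16), (78,x17)}
  {76} × {x16, x17, x18} = {(76,x16), (76,x17), (76,x18)}
  {77} × {x16, x17, x18} = {(77,x16), (77,x17), (77,x18)}
  {78} × {x16, x17, x18} = {(78,x16), (78,x17), (78,x18)}
  {76, 77} × {x16, x17} = {(76,x16), (76,x17), (77,x16), (77,x17)}
  {76, 78} × {x16, x17} = {(76,x16), (76,x17), (78,x16), (78,x17)}
  {77, 78} × {x16, x17} = {(77,x16), (77,x17), (78,x16), (78,x17)}
  {76, 77} × {x16, x17, x18} = {(76,x16), (76,x17), (76,x18), (77,x16), (77,x17), (77,x18)}
  {76, 78} × {x16, x17, x18} = {(76,x16), (76,x17), (76,x18), (78,x16), (78,x17), (78,x18)}
  {76, 77, 78} × {x16, x17} = {(76,x16), (76,x17), (77,x16), (77,x17), (78,x16), (78,x17)}
  {77, 78} × {x16, x17, x18} = {(77,x16), (77,x17), (77,x18), (78,x16), (78,x17), (78,x18)}
  {76, 77, 78} × {x16, x17, x18} = {(76,x16), (76,x17), (76,x18), (77,x16), (77,x17), (77,x18), (78,x16), (78,x17), (78,x18)}
These 15 distinct sets form the basis B.
Close under arbitrary unions to get τ_{X×Y}; counting gives |τ_{X×Y}| = 27.


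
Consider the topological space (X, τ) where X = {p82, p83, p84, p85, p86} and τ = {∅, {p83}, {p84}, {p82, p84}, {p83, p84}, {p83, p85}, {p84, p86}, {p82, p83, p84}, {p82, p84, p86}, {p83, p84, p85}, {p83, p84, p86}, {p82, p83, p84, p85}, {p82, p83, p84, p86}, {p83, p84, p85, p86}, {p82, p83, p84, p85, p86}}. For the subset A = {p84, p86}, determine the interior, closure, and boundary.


int(A) = {p84, p86}, cl(A) = {p82, p84, p86}, ∂A = {p82}.

Closed sets in (X, τ) are complements of opens:
  closed(X, τ) = {∅, {p82}, {p85}, {p86}, {p82, p85}, {p82, p86}, {p83, p85}, {p85, p86}, {p82, p83, p85}, {p82, p84, p86}, {p82, p85, p86}, {p83, p85, p86}, {p82, p83, p85, p86}, {p82, p84, p85, p86}, {p82, p83, p84, p85, p86}}.
int(A) = ⋃ {U ∈ τ : U ⊆ A}. Opens contained in A: ∅, {p84}, {p84, p86}.
Taking the union of these: int(A) = {p84, p86}.
cl(A) = ⋂ {C closed : A ⊆ C}. Closed sets containing A: {p82, p84, p86}, {p82, p84, p85, p86}, {p82, p83, p84, p85, p86}.
Intersecting these: cl(A) = {p82, p84, p86}.
∂A = cl(A) ∖ int(A) = {p82, p84, p86} ∖ {p84, p86} = {p82}.


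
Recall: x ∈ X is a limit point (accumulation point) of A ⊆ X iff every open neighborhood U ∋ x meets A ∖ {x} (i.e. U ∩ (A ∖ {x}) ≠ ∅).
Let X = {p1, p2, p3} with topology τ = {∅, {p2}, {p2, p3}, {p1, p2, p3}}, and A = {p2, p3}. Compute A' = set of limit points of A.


A' = {p1, p3}

For each x ∈ X, list the open sets U ∈ τ with x ∈ U, then check whether U ∩ (A ∖ {x}) ≠ ∅ for every such U.
  x = p1: opens ∋ x are {p1, p2, p3}; each meets A ∖ {p1}, so x IS a limit point.
  x = p2: open {p2} ∋ x has {p2} ∩ (A ∖ {p2}) = ∅, so x is NOT a limit point.
  x = p3: opens ∋ x are {p2, p3}, {p1, p2, p3}; each meets A ∖ {p3}, so x IS a limit point.
Collecting: A' = {p1, p3}.


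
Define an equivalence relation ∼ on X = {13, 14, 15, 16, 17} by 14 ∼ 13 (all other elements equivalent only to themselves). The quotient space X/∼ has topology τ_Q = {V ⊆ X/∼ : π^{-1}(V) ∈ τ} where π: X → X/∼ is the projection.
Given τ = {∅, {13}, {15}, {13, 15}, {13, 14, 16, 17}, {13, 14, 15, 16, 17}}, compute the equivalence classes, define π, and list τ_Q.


X/∼ = {[13=14], [15], [16], [17]}; |τ_Q| = 4.

Equivalence classes: [13=14], [15], [16], [17].
Quotient map π: X → X/∼ sends 13 ↦ [13=14], 14 ↦ [13=14], 15 ↦ [15], 16 ↦ [16], 17 ↦ [17].
For each subset V ⊆ X/∼, compute π^{-1}(V) ⊆ X and check whether π^{-1}(V) ∈ τ. V is open in τ_Q iff π^{-1}(V) ∈ τ.
  V = {}: π^{-1}(V) = ∅ ∈ τ ✓.
  V = {[13=14]}: π^{-1}(V) = {13, 14} ∉ τ ✗.
  V = {[15]}: π^{-1}(V) = {15} ∈ τ ✓.
  V = {[13=14], [15]}: π^{-1}(V) = {13, 14, 15} ∉ τ ✗.
  V = {[16]}: π^{-1}(V) = {16} ∉ τ ✗.
  V = {[13=14], [16]}: π^{-1}(V) = {13, 14, 16} ∉ τ ✗.
  V = {[15], [16]}: π^{-1}(V) = {15, 16} ∉ τ ✗.
  V = {[13=14], [15], [16]}: π^{-1}(V) = {13, 14, 15, 16} ∉ τ ✗.
  V = {[17]}: π^{-1}(V) = {17} ∉ τ ✗.
  V = {[13=14], [17]}: π^{-1}(V) = {13, 14, 17} ∉ τ ✗.
  V = {[15], [17]}: π^{-1}(V) = {15, 17} ∉ τ ✗.
  V = {[13=14], [15], [17]}: π^{-1}(V) = {13, 14, 15, 17} ∉ τ ✗.
  V = {[16], [17]}: π^{-1}(V) = {16, 17} ∉ τ ✗.
  V = {[13=14], [16], [17]}: π^{-1}(V) = {13, 14, 16, 17} ∈ τ ✓.
  V = {[15], [16], [17]}: π^{-1}(V) = {15, 16, 17} ∉ τ ✗.
  V = {[13=14], [15], [16], [17]}: π^{-1}(V) = {13, 14, 15, 16, 17} ∈ τ ✓.
Open sets in the quotient: τ_Q = {{}, {[15]}, {[13=14], [16], [17]}, {[13=14], [15], [16], [17]}} (4 elements).


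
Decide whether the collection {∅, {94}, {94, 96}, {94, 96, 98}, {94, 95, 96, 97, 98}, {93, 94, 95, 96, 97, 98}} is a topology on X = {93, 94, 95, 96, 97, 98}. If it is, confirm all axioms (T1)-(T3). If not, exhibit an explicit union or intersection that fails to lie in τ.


τ IS a topology on X.

Axiom (T1): ∅ ∈ τ? Yes; X ∈ τ? Yes.
Axiom (T2/T3): check pairwise unions and intersections of members of τ.
All pairwise intersections and unions checked — each lies in τ. Therefore τ satisfies (T1), (T2), (T3): it IS a topology on X.


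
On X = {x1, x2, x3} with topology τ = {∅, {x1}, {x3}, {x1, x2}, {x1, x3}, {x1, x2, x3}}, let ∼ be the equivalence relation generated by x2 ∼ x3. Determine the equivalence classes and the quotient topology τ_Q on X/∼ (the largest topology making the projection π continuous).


X/∼ = {[x1], [x2=x3]}; |τ_Q| = 3.

Equivalence classes: [x1], [x2=x3].
Quotient map π: X → X/∼ sends x1 ↦ [x1], x2 ↦ [x2=x3], x3 ↦ [x2=x3].
For each subset V ⊆ X/∼, compute π^{-1}(V) ⊆ X and check whether π^{-1}(V) ∈ τ. V is open in τ_Q iff π^{-1}(V) ∈ τ.
  V = {}: π^{-1}(V) = ∅ ∈ τ ✓.
  V = {[x1]}: π^{-1}(V) = {x1} ∈ τ ✓.
  V = {[x2=x3]}: π^{-1}(V) = {x2, x3} ∉ τ ✗.
  V = {[x1], [x2=x3]}: π^{-1}(V) = {x1, x2, x3} ∈ τ ✓.
Open sets in the quotient: τ_Q = {{}, {[x1]}, {[x1], [x2=x3]}} (3 elements).


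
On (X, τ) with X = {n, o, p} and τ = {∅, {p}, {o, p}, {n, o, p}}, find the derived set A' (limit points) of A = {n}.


A' = ∅

For each x ∈ X, list the open sets U ∈ τ with x ∈ U, then check whether U ∩ (A ∖ {x}) ≠ ∅ for every such U.
  x = n: open {n, o, p} ∋ x has {n, o, p} ∩ (A ∖ {n}) = ∅, so x is NOT a limit point.
  x = o: open {o, p} ∋ x has {o, p} ∩ (A ∖ {o}) = ∅, so x is NOT a limit point.
  x = p: open {p} ∋ x has {p} ∩ (A ∖ {p}) = ∅, so x is NOT a limit point.
Collecting: A' = ∅.


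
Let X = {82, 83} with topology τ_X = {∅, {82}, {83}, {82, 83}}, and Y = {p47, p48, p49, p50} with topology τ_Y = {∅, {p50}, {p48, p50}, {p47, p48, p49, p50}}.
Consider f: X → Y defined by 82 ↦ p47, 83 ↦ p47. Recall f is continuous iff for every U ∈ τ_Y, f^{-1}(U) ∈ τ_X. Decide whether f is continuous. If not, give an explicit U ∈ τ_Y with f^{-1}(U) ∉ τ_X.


f IS continuous.

Compute f^{-1}(U) for each U ∈ τ_Y:
  U = ∅: f^{-1}(U) = ∅ ∈ τ_X ✓.
  U = {p50}: f^{-1}(U) = ∅ ∈ τ_X ✓.
  U = {p48, p50}: f^{-1}(U) = ∅ ∈ τ_X ✓.
  U = {p47, p48, p49, p50}: f^{-1}(U) = {82, 83} ∈ τ_X ✓.
Every preimage lies in τ_X, so f IS continuous.


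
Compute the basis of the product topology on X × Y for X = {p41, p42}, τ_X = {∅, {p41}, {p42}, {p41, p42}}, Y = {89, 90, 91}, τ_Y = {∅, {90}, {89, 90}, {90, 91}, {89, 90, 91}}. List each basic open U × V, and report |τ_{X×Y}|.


Basis B = {∅ × ∅, {p41} × {90}, {p42} × {90}, {p41} × {89, 90}, {p41} × {90, 91}, {p41, p42} × {90}, {p42} × {89, 90}, {p42} × {90, 91}, {p41} × {89, 90, 91}, {p42} × {89, 90, 91}, {p41, p42} × {89, 90}, {p41, p42} × {90, 91}, {p41, p42} × {89, 90, 91}}; |τ_{X×Y}| = 25.

Enumerate products U × V with U ∈ τ_X, V ∈ τ_Y (deduplicated):
  ∅ × ∅ = {} (∅)
  {p41} × {90} = {(p41,90)}
  {p42} × {90} = {(p42,90)}
  {p41} × {89, 90} = {(p41,89), (p41,90)}
  {p41} × {90, 91} = {(p41,90), (p41,91)}
  {p41, p42} × {90} = {(p41,90), (p42,90)}
  {p42} × {89, 90} = {(p42,89), (p42,90)}
  {p42} × {90, 91} = {(p42,90), (p42,91)}
  {p41} × {89, 90, 91} = {(p41,89), (p41,90), (p41,91)}
  {p42} × {89, 90, 91} = {(p42,89), (p42,90), (p42,91)}
  {p41, p42} × {89, 90} = {(p41,89), (p41,90), (p42,89), (p42,90)}
  {p41, p42} × {90, 91} = {(p41,90), (p41,91), (p42,90), (p42,91)}
  {p41, p42} × {89, 90, 91} = {(p41,89), (p41,90), (p41,91), (p42,89), (p42,90), (p42,91)}
These 13 distinct sets form the basis B.
Close under arbitrary unions to get τ_{X×Y}; counting gives |τ_{X×Y}| = 25.


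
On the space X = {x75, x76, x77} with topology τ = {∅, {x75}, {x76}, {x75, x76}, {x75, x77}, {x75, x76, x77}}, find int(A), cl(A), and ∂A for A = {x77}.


int(A) = ∅, cl(A) = {x77}, ∂A = {x77}.

Closed sets in (X, τ) are complements of opens:
  closed(X, τ) = {∅, {x76}, {x77}, {x75, x77}, {x76, x77}, {x75, x76, x77}}.
int(A) = ⋃ {U ∈ τ : U ⊆ A}. Opens contained in A: ∅.
Taking the union of these: int(A) = ∅.
cl(A) = ⋂ {C closed : A ⊆ C}. Closed sets containing A: {x77}, {x75, x77}, {x76, x77}, {x75, x76, x77}.
Intersecting these: cl(A) = {x77}.
∂A = cl(A) ∖ int(A) = {x77} ∖ ∅ = {x77}.
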